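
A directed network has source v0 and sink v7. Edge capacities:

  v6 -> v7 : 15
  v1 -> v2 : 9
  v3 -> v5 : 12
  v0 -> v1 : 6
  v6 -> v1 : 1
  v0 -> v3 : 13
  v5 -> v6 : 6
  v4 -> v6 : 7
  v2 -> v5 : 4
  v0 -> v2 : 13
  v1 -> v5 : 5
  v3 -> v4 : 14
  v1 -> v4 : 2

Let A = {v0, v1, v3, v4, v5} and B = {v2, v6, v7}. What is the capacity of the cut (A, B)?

Edges leaving {v0, v1, v3, v4, v5}: v0→v2 (13), v1→v2 (9), v4→v6 (7), v5→v6 (6).
Cut capacity = 13 + 9 + 7 + 6 = 35.

35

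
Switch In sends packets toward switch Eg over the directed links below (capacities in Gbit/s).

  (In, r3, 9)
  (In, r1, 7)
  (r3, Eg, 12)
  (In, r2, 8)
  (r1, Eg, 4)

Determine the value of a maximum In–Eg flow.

13

Augment In→r1→Eg: bottleneck 4, flow now 4.
Augment In→r3→Eg: bottleneck 9, flow now 13.
No augmenting path remains; maximum flow = 13.
In the residual graph, reachable from In: {In, r1, r2}.
Min-cut edges: In→r3 (9), r1→Eg (4); capacity 9 + 4 = 13.
This cut is saturated, so no flow can exceed 13.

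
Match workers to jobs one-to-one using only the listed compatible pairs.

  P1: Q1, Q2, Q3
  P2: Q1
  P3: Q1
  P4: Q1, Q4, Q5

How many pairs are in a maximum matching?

Unit-capacity flow: source→left, listed edges, right→sink; max matching = max flow.
Augmenting path P1→Q1 (+1); matched 1.
Augmenting path P4→Q4 (+1); matched 2.
Augmenting path P2→Q1→P1→Q2 (+1); matched 3.
No augmenting path remains; maximum matching = 3.
König certificate: {P1, P4, Q1} is a vertex cover of size 3 (every listed pair touches it), so no matching can be larger.

3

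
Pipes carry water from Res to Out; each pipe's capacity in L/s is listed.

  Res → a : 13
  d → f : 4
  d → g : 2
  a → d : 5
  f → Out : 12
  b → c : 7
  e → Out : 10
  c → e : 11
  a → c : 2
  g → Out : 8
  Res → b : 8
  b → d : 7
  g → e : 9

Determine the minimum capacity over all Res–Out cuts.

Augment Res→a→c→e→Out: bottleneck 2, flow now 2.
Augment Res→a→d→f→Out: bottleneck 4, flow now 6.
Augment Res→a→d→g→Out: bottleneck 1, flow now 7.
Augment Res→b→c→e→Out: bottleneck 7, flow now 14.
Augment Res→b→d→g→Out: bottleneck 1, flow now 15.
No augmenting path remains; maximum flow = 15.
By max-flow min-cut, the minimum cut capacity equals the max flow.
In the residual graph, reachable from Res: {Res, a}.
Min-cut edges: Res→b (8), a→c (2), a→d (5); capacity 8 + 2 + 5 = 15.

15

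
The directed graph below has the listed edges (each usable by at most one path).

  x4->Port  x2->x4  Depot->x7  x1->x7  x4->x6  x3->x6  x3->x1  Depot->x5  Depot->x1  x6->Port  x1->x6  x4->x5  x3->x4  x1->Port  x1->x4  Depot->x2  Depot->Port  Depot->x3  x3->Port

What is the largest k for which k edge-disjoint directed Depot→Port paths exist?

Assign every edge capacity 1; by Menger, the answer equals the max flow.
Path Depot→Port (+1); total 1.
Path Depot→x1→Port (+1); total 2.
Path Depot→x3→Port (+1); total 3.
Path Depot→x2→x4→Port (+1); total 4.
No residual Depot→Port path; max flow = 4.
Certifying cut of size 4: {Depot→Port, Depot→x1, Depot→x2, Depot→x3}.

4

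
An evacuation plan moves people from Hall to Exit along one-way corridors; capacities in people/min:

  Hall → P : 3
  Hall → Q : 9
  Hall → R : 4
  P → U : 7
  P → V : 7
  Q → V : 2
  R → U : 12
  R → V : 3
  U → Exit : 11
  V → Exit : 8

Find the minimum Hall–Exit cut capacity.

9

Augment Hall→P→U→Exit: bottleneck 3, flow now 3.
Augment Hall→Q→V→Exit: bottleneck 2, flow now 5.
Augment Hall→R→U→Exit: bottleneck 4, flow now 9.
No augmenting path remains; maximum flow = 9.
By max-flow min-cut, the minimum cut capacity equals the max flow.
In the residual graph, reachable from Hall: {Hall, Q}.
Min-cut edges: Hall→P (3), Hall→R (4), Q→V (2); capacity 3 + 4 + 2 = 9.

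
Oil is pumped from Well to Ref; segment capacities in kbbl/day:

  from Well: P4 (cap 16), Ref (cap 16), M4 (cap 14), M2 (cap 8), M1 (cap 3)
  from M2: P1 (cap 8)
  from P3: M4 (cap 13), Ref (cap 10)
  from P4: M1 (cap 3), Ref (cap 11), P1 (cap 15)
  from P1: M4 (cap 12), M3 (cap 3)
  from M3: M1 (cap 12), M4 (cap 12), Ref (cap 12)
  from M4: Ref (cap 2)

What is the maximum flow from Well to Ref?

32

Augment Well→Ref: bottleneck 16, flow now 16.
Augment Well→P4→Ref: bottleneck 11, flow now 27.
Augment Well→M4→Ref: bottleneck 2, flow now 29.
Augment Well→M2→P1→M3→Ref: bottleneck 3, flow now 32.
No augmenting path remains; maximum flow = 32.
In the residual graph, reachable from Well: {Well, M2, P4, P1, M1, M4}.
Min-cut edges: Well→Ref (16), P4→Ref (11), P1→M3 (3), M4→Ref (2); capacity 16 + 11 + 3 + 2 = 32.
This cut is saturated, so no flow can exceed 32.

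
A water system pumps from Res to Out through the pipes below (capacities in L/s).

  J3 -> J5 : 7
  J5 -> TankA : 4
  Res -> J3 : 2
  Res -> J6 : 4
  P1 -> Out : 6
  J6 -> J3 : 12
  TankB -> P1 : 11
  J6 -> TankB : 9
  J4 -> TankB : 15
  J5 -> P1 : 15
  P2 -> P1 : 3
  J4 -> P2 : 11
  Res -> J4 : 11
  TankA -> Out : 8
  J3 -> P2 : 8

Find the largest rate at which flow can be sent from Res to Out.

10

Augment Res→J4→P2→P1→Out: bottleneck 3, flow now 3.
Augment Res→J4→TankB→P1→Out: bottleneck 3, flow now 6.
Augment Res→J3→J5→TankA→Out: bottleneck 2, flow now 8.
Augment Res→J6→J3→J5→TankA→Out: bottleneck 2, flow now 10.
No augmenting path remains; maximum flow = 10.
In the residual graph, reachable from Res: {Res, J4, J6, J3, J5, P2, TankB, P1}.
Min-cut edges: J5→TankA (4), P1→Out (6); capacity 4 + 6 = 10.
This cut is saturated, so no flow can exceed 10.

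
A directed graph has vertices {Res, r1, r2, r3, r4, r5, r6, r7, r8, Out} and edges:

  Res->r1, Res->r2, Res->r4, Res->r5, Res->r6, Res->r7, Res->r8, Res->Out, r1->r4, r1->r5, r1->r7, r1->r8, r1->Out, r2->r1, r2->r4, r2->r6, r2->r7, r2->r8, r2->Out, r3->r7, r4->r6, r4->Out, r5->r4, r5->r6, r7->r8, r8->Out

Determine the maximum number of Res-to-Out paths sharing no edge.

5

Assign every edge capacity 1; by Menger, the answer equals the max flow.
Path Res→Out (+1); total 1.
Path Res→r1→Out (+1); total 2.
Path Res→r2→Out (+1); total 3.
Path Res→r4→Out (+1); total 4.
Path Res→r8→Out (+1); total 5.
No residual Res→Out path; max flow = 5.
Certifying cut of size 5: {Res→Out, Res→r1, Res→r2, r4→Out, r8→Out}.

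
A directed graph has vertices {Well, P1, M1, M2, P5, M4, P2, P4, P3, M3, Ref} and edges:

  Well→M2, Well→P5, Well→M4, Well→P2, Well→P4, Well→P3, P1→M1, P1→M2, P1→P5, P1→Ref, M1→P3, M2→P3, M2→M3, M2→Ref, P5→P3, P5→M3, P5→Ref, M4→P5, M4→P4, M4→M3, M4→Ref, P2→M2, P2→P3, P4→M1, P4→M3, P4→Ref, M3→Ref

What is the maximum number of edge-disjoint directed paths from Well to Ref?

5

Assign every edge capacity 1; by Menger, the answer equals the max flow.
Path Well→M2→Ref (+1); total 1.
Path Well→P5→Ref (+1); total 2.
Path Well→M4→Ref (+1); total 3.
Path Well→P4→Ref (+1); total 4.
Path Well→P2→M2→M3→Ref (+1); total 5.
No residual Well→Ref path; max flow = 5.
Certifying cut of size 5: {Well→M2, Well→M4, Well→P2, Well→P4, Well→P5}.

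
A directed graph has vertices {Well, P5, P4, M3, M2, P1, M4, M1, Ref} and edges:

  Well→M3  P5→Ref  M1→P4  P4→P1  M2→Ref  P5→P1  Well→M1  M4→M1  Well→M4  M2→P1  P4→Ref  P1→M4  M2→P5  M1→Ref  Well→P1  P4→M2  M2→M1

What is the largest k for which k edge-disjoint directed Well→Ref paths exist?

Assign every edge capacity 1; by Menger, the answer equals the max flow.
Path Well→M1→Ref (+1); total 1.
Path Well→M4→M1→P4→Ref (+1); total 2.
No residual Well→Ref path; max flow = 2.
Certifying cut of size 2: {M4→M1, Well→M1}.

2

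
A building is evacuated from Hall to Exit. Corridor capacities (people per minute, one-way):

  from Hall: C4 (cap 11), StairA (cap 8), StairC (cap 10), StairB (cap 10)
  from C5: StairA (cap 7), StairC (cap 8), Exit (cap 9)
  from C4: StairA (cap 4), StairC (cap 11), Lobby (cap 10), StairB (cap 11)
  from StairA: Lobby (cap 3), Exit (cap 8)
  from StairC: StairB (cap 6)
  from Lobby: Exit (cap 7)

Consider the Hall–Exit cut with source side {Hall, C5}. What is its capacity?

63

Edges leaving {Hall, C5}: Hall→C4 (11), Hall→StairA (8), Hall→StairC (10), Hall→StairB (10), C5→StairA (7), C5→StairC (8), C5→Exit (9).
Cut capacity = 11 + 8 + 10 + 10 + 7 + 8 + 9 = 63.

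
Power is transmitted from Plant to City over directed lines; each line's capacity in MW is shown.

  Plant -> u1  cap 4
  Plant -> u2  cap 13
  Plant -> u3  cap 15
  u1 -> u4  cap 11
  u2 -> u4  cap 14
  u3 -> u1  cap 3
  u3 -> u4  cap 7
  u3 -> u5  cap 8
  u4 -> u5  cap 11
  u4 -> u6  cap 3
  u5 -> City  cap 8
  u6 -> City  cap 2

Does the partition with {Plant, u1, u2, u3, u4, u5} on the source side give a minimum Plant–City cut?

Given cut capacity: 3 + 8 = 11.
Augment Plant→u3→u5→City: bottleneck 8, flow now 8.
Augment Plant→u1→u4→u6→City: bottleneck 2, flow now 10.
No augmenting path remains; maximum flow = 10.
In the residual graph, reachable from Plant: {Plant, u1, u2, u3, u4, u5, u6}.
Min-cut edges: u5→City (8), u6→City (2); capacity 8 + 2 = 10.
Cut capacity 11 exceeds the max flow 10, so it is not minimum.

No — its capacity is 11, but the minimum cut has capacity 10.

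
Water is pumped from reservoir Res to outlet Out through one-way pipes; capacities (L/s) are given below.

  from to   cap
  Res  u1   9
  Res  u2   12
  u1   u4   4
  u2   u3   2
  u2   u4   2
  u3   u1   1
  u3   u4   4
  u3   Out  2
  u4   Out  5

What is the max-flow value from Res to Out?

Augment Res→u1→u4→Out: bottleneck 4, flow now 4.
Augment Res→u2→u3→Out: bottleneck 2, flow now 6.
Augment Res→u2→u4→Out: bottleneck 1, flow now 7.
No augmenting path remains; maximum flow = 7.
In the residual graph, reachable from Res: {Res, u1, u2, u4}.
Min-cut edges: u2→u3 (2), u4→Out (5); capacity 2 + 5 = 7.
This cut is saturated, so no flow can exceed 7.

7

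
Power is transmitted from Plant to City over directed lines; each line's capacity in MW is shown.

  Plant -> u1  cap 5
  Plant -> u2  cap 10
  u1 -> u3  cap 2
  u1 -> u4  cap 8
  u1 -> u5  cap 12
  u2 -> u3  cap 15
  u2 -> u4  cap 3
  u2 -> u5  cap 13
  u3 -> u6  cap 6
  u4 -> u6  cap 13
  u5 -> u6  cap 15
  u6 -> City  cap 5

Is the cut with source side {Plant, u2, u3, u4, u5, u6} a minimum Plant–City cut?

No — its capacity is 10, but the minimum cut has capacity 5.

Given cut capacity: 5 + 5 = 10.
Augment Plant→u1→u3→u6→City: bottleneck 2, flow now 2.
Augment Plant→u1→u4→u6→City: bottleneck 3, flow now 5.
No augmenting path remains; maximum flow = 5.
In the residual graph, reachable from Plant: {Plant, u1, u2, u3, u4, u5, u6}.
Min-cut edges: u6→City (5); capacity 5 = 5.
Cut capacity 10 exceeds the max flow 5, so it is not minimum.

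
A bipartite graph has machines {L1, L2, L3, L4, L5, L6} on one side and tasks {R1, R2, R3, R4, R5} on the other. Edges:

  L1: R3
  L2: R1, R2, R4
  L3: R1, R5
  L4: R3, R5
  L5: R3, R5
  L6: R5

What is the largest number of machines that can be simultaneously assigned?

Unit-capacity flow: source→left, listed edges, right→sink; max matching = max flow.
Augmenting path L1→R3 (+1); matched 1.
Augmenting path L2→R1 (+1); matched 2.
Augmenting path L3→R5 (+1); matched 3.
Augmenting path L4→R5→L3→R1→L2→R2 (+1); matched 4.
No augmenting path remains; maximum matching = 4.
König certificate: {L2, L3, R3, R5} is a vertex cover of size 4 (every listed pair touches it), so no matching can be larger.

4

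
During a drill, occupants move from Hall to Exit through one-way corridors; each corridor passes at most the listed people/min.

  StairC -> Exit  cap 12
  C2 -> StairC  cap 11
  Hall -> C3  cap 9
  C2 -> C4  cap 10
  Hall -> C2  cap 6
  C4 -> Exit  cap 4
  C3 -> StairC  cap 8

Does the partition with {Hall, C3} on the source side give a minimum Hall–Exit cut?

Yes — it is a minimum cut (capacity 14).

Given cut capacity: 6 + 8 = 14.
Augment Hall→C3→StairC→Exit: bottleneck 8, flow now 8.
Augment Hall→C2→C4→Exit: bottleneck 4, flow now 12.
Augment Hall→C2→StairC→Exit: bottleneck 2, flow now 14.
No augmenting path remains; maximum flow = 14.
Cut capacity 14 equals the max flow, so it is a minimum cut.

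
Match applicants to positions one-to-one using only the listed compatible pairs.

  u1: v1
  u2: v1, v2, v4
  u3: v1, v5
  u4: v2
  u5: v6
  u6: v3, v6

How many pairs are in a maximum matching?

6

Unit-capacity flow: source→left, listed edges, right→sink; max matching = max flow.
Augmenting path u1→v1 (+1); matched 1.
Augmenting path u2→v2 (+1); matched 2.
Augmenting path u3→v5 (+1); matched 3.
Augmenting path u5→v6 (+1); matched 4.
Augmenting path u6→v3 (+1); matched 5.
Augmenting path u4→v2→u2→v4 (+1); matched 6.
No augmenting path remains; maximum matching = 6.
König certificate: {u1, u2, u3, u4, u5, u6} is a vertex cover of size 6 (every listed pair touches it), so no matching can be larger.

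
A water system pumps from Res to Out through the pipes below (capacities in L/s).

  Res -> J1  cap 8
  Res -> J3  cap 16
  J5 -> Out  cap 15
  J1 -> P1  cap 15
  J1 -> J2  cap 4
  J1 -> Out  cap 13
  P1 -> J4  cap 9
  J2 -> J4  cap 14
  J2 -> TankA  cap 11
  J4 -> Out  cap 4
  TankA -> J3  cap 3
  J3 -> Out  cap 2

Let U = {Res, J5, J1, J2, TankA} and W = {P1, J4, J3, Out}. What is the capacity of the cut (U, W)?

76

Edges leaving {Res, J5, J1, J2, TankA}: Res→J3 (16), J5→Out (15), J1→P1 (15), J1→Out (13), J2→J4 (14), TankA→J3 (3).
Cut capacity = 16 + 15 + 15 + 13 + 14 + 3 = 76.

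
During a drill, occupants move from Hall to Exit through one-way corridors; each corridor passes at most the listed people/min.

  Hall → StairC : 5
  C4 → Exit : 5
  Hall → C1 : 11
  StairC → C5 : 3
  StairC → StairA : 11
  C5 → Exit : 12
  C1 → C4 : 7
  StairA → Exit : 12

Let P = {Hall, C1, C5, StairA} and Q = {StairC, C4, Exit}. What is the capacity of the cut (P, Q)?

Edges leaving {Hall, C1, C5, StairA}: Hall→StairC (5), C1→C4 (7), C5→Exit (12), StairA→Exit (12).
Cut capacity = 5 + 7 + 12 + 12 = 36.

36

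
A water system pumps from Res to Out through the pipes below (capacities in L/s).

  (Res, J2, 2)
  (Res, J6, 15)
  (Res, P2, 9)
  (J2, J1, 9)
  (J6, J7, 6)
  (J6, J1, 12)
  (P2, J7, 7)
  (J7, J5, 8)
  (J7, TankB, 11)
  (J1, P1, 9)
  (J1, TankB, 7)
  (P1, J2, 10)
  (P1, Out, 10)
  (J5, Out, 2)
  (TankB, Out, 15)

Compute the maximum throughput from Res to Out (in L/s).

24

Augment Res→J2→J1→P1→Out: bottleneck 2, flow now 2.
Augment Res→J6→J7→J5→Out: bottleneck 2, flow now 4.
Augment Res→J6→J7→TankB→Out: bottleneck 4, flow now 8.
Augment Res→J6→J1→P1→Out: bottleneck 7, flow now 15.
Augment Res→J6→J1→TankB→Out: bottleneck 2, flow now 17.
Augment Res→P2→J7→TankB→Out: bottleneck 7, flow now 24.
No augmenting path remains; maximum flow = 24.
In the residual graph, reachable from Res: {Res, P2}.
Min-cut edges: Res→J2 (2), Res→J6 (15), P2→J7 (7); capacity 2 + 15 + 7 = 24.
This cut is saturated, so no flow can exceed 24.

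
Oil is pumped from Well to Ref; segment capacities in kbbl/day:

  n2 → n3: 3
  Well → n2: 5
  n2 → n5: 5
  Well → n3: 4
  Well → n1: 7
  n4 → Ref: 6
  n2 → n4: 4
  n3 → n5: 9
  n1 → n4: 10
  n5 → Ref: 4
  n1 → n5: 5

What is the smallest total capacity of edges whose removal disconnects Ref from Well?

Augment Well→n1→n4→Ref: bottleneck 6, flow now 6.
Augment Well→n1→n5→Ref: bottleneck 1, flow now 7.
Augment Well→n2→n5→Ref: bottleneck 3, flow now 10.
No augmenting path remains; maximum flow = 10.
By max-flow min-cut, the minimum cut capacity equals the max flow.
In the residual graph, reachable from Well: {Well, n1, n2, n3, n4, n5}.
Min-cut edges: n4→Ref (6), n5→Ref (4); capacity 6 + 4 = 10.

10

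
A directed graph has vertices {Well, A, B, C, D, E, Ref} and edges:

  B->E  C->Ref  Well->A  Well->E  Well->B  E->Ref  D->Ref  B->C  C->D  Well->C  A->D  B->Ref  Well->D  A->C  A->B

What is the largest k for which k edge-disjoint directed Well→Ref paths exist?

Assign every edge capacity 1; by Menger, the answer equals the max flow.
Path Well→B→Ref (+1); total 1.
Path Well→C→Ref (+1); total 2.
Path Well→D→Ref (+1); total 3.
Path Well→E→Ref (+1); total 4.
No residual Well→Ref path; max flow = 4.
Certifying cut of size 4: {B→Ref, C→Ref, D→Ref, E→Ref}.

4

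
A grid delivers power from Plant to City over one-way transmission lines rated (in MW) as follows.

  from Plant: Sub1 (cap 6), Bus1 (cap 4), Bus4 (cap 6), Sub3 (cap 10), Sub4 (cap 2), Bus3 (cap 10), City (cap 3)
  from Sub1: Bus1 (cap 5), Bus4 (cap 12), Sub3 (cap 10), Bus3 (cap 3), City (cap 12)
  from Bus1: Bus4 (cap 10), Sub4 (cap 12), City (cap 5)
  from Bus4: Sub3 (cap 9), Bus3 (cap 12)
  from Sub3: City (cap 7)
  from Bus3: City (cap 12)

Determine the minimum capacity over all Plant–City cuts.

32

Augment Plant→City: bottleneck 3, flow now 3.
Augment Plant→Sub1→City: bottleneck 6, flow now 9.
Augment Plant→Bus1→City: bottleneck 4, flow now 13.
Augment Plant→Sub3→City: bottleneck 7, flow now 20.
Augment Plant→Bus3→City: bottleneck 10, flow now 30.
Augment Plant→Bus4→Bus3→City: bottleneck 2, flow now 32.
No augmenting path remains; maximum flow = 32.
By max-flow min-cut, the minimum cut capacity equals the max flow.
In the residual graph, reachable from Plant: {Plant, Bus4, Sub3, Sub4, Bus3}.
Min-cut edges: Plant→Sub1 (6), Plant→Bus1 (4), Plant→City (3), Sub3→City (7), Bus3→City (12); capacity 6 + 4 + 3 + 7 + 12 = 32.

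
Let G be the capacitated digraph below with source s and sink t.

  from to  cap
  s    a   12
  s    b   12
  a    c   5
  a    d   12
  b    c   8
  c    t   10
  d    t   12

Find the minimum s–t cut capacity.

Augment s→a→c→t: bottleneck 5, flow now 5.
Augment s→a→d→t: bottleneck 7, flow now 12.
Augment s→b→c→t: bottleneck 5, flow now 17.
Augment s→b→c→a→d→t: bottleneck 3, flow now 20. (uses reverse residual edge)
No augmenting path remains; maximum flow = 20.
By max-flow min-cut, the minimum cut capacity equals the max flow.
In the residual graph, reachable from s: {s, b}.
Min-cut edges: s→a (12), b→c (8); capacity 12 + 8 = 20.

20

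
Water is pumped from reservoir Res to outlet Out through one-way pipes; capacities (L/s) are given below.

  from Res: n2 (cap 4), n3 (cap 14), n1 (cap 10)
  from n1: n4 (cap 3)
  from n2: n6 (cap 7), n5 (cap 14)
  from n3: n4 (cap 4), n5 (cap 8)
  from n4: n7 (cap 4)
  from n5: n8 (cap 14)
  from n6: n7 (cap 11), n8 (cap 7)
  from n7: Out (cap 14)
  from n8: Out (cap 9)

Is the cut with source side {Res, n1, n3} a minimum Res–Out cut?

No — its capacity is 19, but the minimum cut has capacity 16.

Given cut capacity: 4 + 3 + 4 + 8 = 19.
Augment Res→n1→n4→n7→Out: bottleneck 3, flow now 3.
Augment Res→n2→n5→n8→Out: bottleneck 4, flow now 7.
Augment Res→n3→n4→n7→Out: bottleneck 1, flow now 8.
Augment Res→n3→n5→n8→Out: bottleneck 5, flow now 13.
Augment Res→n3→n5→n2→n6→n7→Out: bottleneck 3, flow now 16. (uses reverse residual edge)
No augmenting path remains; maximum flow = 16.
In the residual graph, reachable from Res: {Res, n1, n3, n4}.
Min-cut edges: Res→n2 (4), n3→n5 (8), n4→n7 (4); capacity 4 + 8 + 4 = 16.
Cut capacity 19 exceeds the max flow 16, so it is not minimum.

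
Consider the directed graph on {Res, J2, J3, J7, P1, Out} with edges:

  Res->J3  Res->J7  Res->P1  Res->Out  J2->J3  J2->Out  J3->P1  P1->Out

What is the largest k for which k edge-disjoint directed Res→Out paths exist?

2

Assign every edge capacity 1; by Menger, the answer equals the max flow.
Path Res→Out (+1); total 1.
Path Res→P1→Out (+1); total 2.
No residual Res→Out path; max flow = 2.
Certifying cut of size 2: {P1→Out, Res→Out}.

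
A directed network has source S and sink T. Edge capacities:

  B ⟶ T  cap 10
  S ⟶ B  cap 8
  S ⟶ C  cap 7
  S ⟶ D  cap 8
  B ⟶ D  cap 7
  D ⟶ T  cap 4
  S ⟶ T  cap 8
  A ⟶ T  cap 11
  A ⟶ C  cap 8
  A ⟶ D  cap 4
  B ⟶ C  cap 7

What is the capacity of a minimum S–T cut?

Augment S→T: bottleneck 8, flow now 8.
Augment S→B→T: bottleneck 8, flow now 16.
Augment S→D→T: bottleneck 4, flow now 20.
No augmenting path remains; maximum flow = 20.
By max-flow min-cut, the minimum cut capacity equals the max flow.
In the residual graph, reachable from S: {S, C, D}.
Min-cut edges: S→B (8), S→T (8), D→T (4); capacity 8 + 8 + 4 = 20.

20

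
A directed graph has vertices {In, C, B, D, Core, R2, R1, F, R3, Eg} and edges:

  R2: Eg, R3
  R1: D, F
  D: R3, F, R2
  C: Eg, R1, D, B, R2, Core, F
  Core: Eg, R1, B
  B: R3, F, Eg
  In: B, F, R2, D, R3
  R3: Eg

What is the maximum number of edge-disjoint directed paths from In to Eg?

3

Assign every edge capacity 1; by Menger, the answer equals the max flow.
Path In→B→Eg (+1); total 1.
Path In→R2→Eg (+1); total 2.
Path In→R3→Eg (+1); total 3.
No residual In→Eg path; max flow = 3.
Certifying cut of size 3: {In→B, R2→Eg, R3→Eg}.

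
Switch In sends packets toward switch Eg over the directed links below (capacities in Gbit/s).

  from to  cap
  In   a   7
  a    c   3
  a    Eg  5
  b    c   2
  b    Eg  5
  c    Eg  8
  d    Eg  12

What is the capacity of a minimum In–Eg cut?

7

Augment In→a→Eg: bottleneck 5, flow now 5.
Augment In→a→c→Eg: bottleneck 2, flow now 7.
No augmenting path remains; maximum flow = 7.
By max-flow min-cut, the minimum cut capacity equals the max flow.
In the residual graph, reachable from In: {In}.
Min-cut edges: In→a (7); capacity 7 = 7.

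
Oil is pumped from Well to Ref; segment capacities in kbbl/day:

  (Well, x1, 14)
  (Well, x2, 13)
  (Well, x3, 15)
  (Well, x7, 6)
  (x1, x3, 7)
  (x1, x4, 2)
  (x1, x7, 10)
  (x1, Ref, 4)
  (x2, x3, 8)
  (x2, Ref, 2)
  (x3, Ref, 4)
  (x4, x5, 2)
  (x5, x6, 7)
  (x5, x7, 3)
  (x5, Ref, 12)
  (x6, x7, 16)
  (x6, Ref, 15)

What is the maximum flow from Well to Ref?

12

Augment Well→x1→Ref: bottleneck 4, flow now 4.
Augment Well→x2→Ref: bottleneck 2, flow now 6.
Augment Well→x3→Ref: bottleneck 4, flow now 10.
Augment Well→x1→x4→x5→Ref: bottleneck 2, flow now 12.
No augmenting path remains; maximum flow = 12.
In the residual graph, reachable from Well: {Well, x1, x2, x3, x7}.
Min-cut edges: x1→x4 (2), x1→Ref (4), x2→Ref (2), x3→Ref (4); capacity 2 + 4 + 2 + 4 = 12.
This cut is saturated, so no flow can exceed 12.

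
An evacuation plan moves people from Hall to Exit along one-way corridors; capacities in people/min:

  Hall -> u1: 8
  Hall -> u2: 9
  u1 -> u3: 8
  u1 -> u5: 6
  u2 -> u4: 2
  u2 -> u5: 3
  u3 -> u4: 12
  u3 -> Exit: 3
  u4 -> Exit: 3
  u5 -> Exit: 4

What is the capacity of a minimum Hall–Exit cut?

Augment Hall→u1→u3→Exit: bottleneck 3, flow now 3.
Augment Hall→u1→u5→Exit: bottleneck 4, flow now 7.
Augment Hall→u2→u4→Exit: bottleneck 2, flow now 9.
Augment Hall→u1→u3→u4→Exit: bottleneck 1, flow now 10.
No augmenting path remains; maximum flow = 10.
By max-flow min-cut, the minimum cut capacity equals the max flow.
In the residual graph, reachable from Hall: {Hall, u1, u2, u3, u4, u5}.
Min-cut edges: u3→Exit (3), u4→Exit (3), u5→Exit (4); capacity 3 + 3 + 4 = 10.

10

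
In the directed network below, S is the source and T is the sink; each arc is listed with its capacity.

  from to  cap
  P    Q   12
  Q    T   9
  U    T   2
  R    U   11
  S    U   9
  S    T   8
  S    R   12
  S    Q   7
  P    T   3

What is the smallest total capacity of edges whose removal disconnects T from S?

17

Augment S→T: bottleneck 8, flow now 8.
Augment S→Q→T: bottleneck 7, flow now 15.
Augment S→U→T: bottleneck 2, flow now 17.
No augmenting path remains; maximum flow = 17.
By max-flow min-cut, the minimum cut capacity equals the max flow.
In the residual graph, reachable from S: {S, R, U}.
Min-cut edges: S→Q (7), S→T (8), U→T (2); capacity 7 + 8 + 2 = 17.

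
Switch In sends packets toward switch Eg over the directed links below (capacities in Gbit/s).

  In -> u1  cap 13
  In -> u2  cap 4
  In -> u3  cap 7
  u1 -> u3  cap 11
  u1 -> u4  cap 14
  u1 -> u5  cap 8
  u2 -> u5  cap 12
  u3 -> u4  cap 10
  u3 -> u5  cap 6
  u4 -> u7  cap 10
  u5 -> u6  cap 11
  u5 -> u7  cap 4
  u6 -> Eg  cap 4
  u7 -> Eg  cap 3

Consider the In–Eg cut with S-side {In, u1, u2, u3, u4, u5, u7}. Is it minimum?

No — its capacity is 14, but the minimum cut has capacity 7.

Given cut capacity: 11 + 3 = 14.
Augment In→u1→u4→u7→Eg: bottleneck 3, flow now 3.
Augment In→u1→u5→u6→Eg: bottleneck 4, flow now 7.
No augmenting path remains; maximum flow = 7.
In the residual graph, reachable from In: {In, u1, u2, u3, u4, u5, u6, u7}.
Min-cut edges: u6→Eg (4), u7→Eg (3); capacity 4 + 3 = 7.
Cut capacity 14 exceeds the max flow 7, so it is not minimum.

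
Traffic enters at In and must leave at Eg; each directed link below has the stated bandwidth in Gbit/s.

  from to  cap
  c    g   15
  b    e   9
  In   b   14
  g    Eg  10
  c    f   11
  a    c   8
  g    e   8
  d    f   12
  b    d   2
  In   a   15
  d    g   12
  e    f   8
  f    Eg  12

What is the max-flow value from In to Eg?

18

Augment In→a→c→f→Eg: bottleneck 8, flow now 8.
Augment In→b→d→f→Eg: bottleneck 2, flow now 10.
Augment In→b→e→f→Eg: bottleneck 2, flow now 12.
Augment In→b→e→f→c→g→Eg: bottleneck 6, flow now 18. (uses reverse residual edge)
No augmenting path remains; maximum flow = 18.
In the residual graph, reachable from In: {In, a, b, e}.
Min-cut edges: a→c (8), b→d (2), e→f (8); capacity 8 + 2 + 8 = 18.
This cut is saturated, so no flow can exceed 18.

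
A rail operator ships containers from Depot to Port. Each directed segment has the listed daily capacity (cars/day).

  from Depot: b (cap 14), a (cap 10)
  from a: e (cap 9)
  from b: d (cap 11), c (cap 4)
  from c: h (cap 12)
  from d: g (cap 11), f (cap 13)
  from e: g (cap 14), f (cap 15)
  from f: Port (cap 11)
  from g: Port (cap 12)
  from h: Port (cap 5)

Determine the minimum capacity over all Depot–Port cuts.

23

Augment Depot→a→e→f→Port: bottleneck 9, flow now 9.
Augment Depot→b→c→h→Port: bottleneck 4, flow now 13.
Augment Depot→b→d→f→Port: bottleneck 2, flow now 15.
Augment Depot→b→d→g→Port: bottleneck 8, flow now 23.
No augmenting path remains; maximum flow = 23.
By max-flow min-cut, the minimum cut capacity equals the max flow.
In the residual graph, reachable from Depot: {Depot, a}.
Min-cut edges: Depot→b (14), a→e (9); capacity 14 + 9 = 23.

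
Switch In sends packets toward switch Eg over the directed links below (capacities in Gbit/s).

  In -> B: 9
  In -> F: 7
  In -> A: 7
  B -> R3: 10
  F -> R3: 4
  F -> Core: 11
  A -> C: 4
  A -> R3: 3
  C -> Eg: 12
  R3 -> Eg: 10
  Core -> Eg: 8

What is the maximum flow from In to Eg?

21

Augment In→B→R3→Eg: bottleneck 9, flow now 9.
Augment In→F→R3→Eg: bottleneck 1, flow now 10.
Augment In→F→Core→Eg: bottleneck 6, flow now 16.
Augment In→A→C→Eg: bottleneck 4, flow now 20.
Augment In→A→R3→F→Core→Eg: bottleneck 1, flow now 21. (uses reverse residual edge)
No augmenting path remains; maximum flow = 21.
In the residual graph, reachable from In: {In, B, A, R3}.
Min-cut edges: In→F (7), A→C (4), R3→Eg (10); capacity 7 + 4 + 10 = 21.
This cut is saturated, so no flow can exceed 21.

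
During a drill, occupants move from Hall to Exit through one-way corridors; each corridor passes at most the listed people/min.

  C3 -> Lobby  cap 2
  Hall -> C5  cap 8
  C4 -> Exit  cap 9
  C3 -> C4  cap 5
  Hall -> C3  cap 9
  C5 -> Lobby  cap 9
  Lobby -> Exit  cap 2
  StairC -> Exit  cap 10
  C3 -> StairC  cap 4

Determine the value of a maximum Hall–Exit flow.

Augment Hall→C3→C4→Exit: bottleneck 5, flow now 5.
Augment Hall→C3→Lobby→Exit: bottleneck 2, flow now 7.
Augment Hall→C3→StairC→Exit: bottleneck 2, flow now 9.
Augment Hall→C5→Lobby→C3→StairC→Exit: bottleneck 2, flow now 11. (uses reverse residual edge)
No augmenting path remains; maximum flow = 11.
In the residual graph, reachable from Hall: {Hall, C5, Lobby}.
Min-cut edges: Hall→C3 (9), Lobby→Exit (2); capacity 9 + 2 = 11.
This cut is saturated, so no flow can exceed 11.

11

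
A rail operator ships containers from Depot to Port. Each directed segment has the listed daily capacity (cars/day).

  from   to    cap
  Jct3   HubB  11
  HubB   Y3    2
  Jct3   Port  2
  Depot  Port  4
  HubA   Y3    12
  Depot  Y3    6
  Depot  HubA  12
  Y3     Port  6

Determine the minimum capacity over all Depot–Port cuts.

10

Augment Depot→Port: bottleneck 4, flow now 4.
Augment Depot→Y3→Port: bottleneck 6, flow now 10.
No augmenting path remains; maximum flow = 10.
By max-flow min-cut, the minimum cut capacity equals the max flow.
In the residual graph, reachable from Depot: {Depot, HubA, Y3}.
Min-cut edges: Depot→Port (4), Y3→Port (6); capacity 4 + 6 = 10.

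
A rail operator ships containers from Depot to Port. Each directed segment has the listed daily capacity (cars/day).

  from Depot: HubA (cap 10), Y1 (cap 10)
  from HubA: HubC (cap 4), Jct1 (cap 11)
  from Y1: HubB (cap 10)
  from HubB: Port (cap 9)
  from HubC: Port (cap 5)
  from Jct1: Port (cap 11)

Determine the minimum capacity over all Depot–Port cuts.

Augment Depot→HubA→HubC→Port: bottleneck 4, flow now 4.
Augment Depot→HubA→Jct1→Port: bottleneck 6, flow now 10.
Augment Depot→Y1→HubB→Port: bottleneck 9, flow now 19.
No augmenting path remains; maximum flow = 19.
By max-flow min-cut, the minimum cut capacity equals the max flow.
In the residual graph, reachable from Depot: {Depot, Y1, HubB}.
Min-cut edges: Depot→HubA (10), HubB→Port (9); capacity 10 + 9 = 19.

19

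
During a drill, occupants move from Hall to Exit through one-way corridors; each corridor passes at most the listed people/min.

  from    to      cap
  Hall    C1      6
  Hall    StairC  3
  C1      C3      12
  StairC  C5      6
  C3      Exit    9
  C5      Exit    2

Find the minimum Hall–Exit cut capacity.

8

Augment Hall→C1→C3→Exit: bottleneck 6, flow now 6.
Augment Hall→StairC→C5→Exit: bottleneck 2, flow now 8.
No augmenting path remains; maximum flow = 8.
By max-flow min-cut, the minimum cut capacity equals the max flow.
In the residual graph, reachable from Hall: {Hall, StairC, C5}.
Min-cut edges: Hall→C1 (6), C5→Exit (2); capacity 6 + 2 = 8.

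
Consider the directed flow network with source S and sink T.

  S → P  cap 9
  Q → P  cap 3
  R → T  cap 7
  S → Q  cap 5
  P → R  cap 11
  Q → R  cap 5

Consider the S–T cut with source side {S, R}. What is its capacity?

Edges leaving {S, R}: S→P (9), S→Q (5), R→T (7).
Cut capacity = 9 + 5 + 7 = 21.

21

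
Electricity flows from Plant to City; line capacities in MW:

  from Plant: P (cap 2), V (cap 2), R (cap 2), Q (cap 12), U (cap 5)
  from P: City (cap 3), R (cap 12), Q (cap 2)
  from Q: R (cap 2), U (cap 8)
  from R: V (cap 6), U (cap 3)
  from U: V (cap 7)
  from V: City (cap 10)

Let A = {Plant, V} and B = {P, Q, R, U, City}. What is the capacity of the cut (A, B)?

Edges leaving {Plant, V}: Plant→P (2), Plant→Q (12), Plant→R (2), Plant→U (5), V→City (10).
Cut capacity = 2 + 12 + 2 + 5 + 10 = 31.

31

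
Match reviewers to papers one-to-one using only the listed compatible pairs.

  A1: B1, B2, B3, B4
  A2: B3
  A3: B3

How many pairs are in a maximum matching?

2

Unit-capacity flow: source→left, listed edges, right→sink; max matching = max flow.
Augmenting path A1→B1 (+1); matched 1.
Augmenting path A2→B3 (+1); matched 2.
No augmenting path remains; maximum matching = 2.
König certificate: {A1, B3} is a vertex cover of size 2 (every listed pair touches it), so no matching can be larger.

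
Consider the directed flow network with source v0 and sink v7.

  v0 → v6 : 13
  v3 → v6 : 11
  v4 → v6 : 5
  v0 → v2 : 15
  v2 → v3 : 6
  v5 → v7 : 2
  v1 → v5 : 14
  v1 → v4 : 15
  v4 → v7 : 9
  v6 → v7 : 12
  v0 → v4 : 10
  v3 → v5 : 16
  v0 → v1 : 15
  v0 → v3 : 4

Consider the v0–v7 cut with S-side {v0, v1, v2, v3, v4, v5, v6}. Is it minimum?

Yes — it is a minimum cut (capacity 23).

Given cut capacity: 9 + 2 + 12 = 23.
Augment v0→v4→v7: bottleneck 9, flow now 9.
Augment v0→v6→v7: bottleneck 12, flow now 21.
Augment v0→v1→v5→v7: bottleneck 2, flow now 23.
No augmenting path remains; maximum flow = 23.
Cut capacity 23 equals the max flow, so it is a minimum cut.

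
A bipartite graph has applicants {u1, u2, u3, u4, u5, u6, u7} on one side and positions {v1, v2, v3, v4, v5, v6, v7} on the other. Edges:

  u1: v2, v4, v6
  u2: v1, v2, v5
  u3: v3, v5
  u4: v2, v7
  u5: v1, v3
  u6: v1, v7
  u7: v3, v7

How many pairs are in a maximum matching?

6

Unit-capacity flow: source→left, listed edges, right→sink; max matching = max flow.
Augmenting path u1→v2 (+1); matched 1.
Augmenting path u2→v1 (+1); matched 2.
Augmenting path u3→v3 (+1); matched 3.
Augmenting path u4→v7 (+1); matched 4.
Augmenting path u5→v1→u2→v5 (+1); matched 5.
Augmenting path u6→v7→u4→v2→u1→v4 (+1); matched 6.
No augmenting path remains; maximum matching = 6.
König certificate: {u1, v1, v2, v3, v5, v7} is a vertex cover of size 6 (every listed pair touches it), so no matching can be larger.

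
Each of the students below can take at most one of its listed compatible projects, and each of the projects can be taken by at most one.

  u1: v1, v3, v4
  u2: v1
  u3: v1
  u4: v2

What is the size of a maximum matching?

3

Unit-capacity flow: source→left, listed edges, right→sink; max matching = max flow.
Augmenting path u1→v1 (+1); matched 1.
Augmenting path u4→v2 (+1); matched 2.
Augmenting path u2→v1→u1→v3 (+1); matched 3.
No augmenting path remains; maximum matching = 3.
König certificate: {u1, u4, v1} is a vertex cover of size 3 (every listed pair touches it), so no matching can be larger.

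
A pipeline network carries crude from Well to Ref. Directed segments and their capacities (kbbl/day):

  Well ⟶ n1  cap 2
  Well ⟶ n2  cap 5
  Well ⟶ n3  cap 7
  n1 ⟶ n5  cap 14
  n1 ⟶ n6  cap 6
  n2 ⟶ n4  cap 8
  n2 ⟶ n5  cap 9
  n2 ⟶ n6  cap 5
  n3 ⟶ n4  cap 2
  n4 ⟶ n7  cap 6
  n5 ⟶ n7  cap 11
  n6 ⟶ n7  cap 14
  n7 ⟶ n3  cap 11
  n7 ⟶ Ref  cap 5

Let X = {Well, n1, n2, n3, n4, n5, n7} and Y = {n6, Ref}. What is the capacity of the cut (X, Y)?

Edges leaving {Well, n1, n2, n3, n4, n5, n7}: n1→n6 (6), n2→n6 (5), n7→Ref (5).
Cut capacity = 6 + 5 + 5 = 16.

16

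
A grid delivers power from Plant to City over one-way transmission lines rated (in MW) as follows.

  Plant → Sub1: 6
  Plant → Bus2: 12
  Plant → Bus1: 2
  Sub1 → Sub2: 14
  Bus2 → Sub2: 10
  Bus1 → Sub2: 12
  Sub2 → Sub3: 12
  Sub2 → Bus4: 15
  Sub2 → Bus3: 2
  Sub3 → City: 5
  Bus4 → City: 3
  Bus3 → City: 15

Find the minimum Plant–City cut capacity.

10

Augment Plant→Sub1→Sub2→Sub3→City: bottleneck 5, flow now 5.
Augment Plant→Sub1→Sub2→Bus4→City: bottleneck 1, flow now 6.
Augment Plant→Bus2→Sub2→Bus4→City: bottleneck 2, flow now 8.
Augment Plant→Bus2→Sub2→Bus3→City: bottleneck 2, flow now 10.
No augmenting path remains; maximum flow = 10.
By max-flow min-cut, the minimum cut capacity equals the max flow.
In the residual graph, reachable from Plant: {Plant, Sub1, Bus2, Bus1, Sub2, Sub3, Bus4}.
Min-cut edges: Sub2→Bus3 (2), Sub3→City (5), Bus4→City (3); capacity 2 + 5 + 3 = 10.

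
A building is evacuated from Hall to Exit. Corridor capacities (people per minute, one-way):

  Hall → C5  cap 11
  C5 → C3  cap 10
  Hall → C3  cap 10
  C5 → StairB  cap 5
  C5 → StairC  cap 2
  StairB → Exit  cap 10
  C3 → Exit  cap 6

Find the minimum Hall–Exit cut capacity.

11

Augment Hall→C3→Exit: bottleneck 6, flow now 6.
Augment Hall→C5→StairB→Exit: bottleneck 5, flow now 11.
No augmenting path remains; maximum flow = 11.
By max-flow min-cut, the minimum cut capacity equals the max flow.
In the residual graph, reachable from Hall: {Hall, C5, C3, StairC}.
Min-cut edges: C5→StairB (5), C3→Exit (6); capacity 5 + 6 = 11.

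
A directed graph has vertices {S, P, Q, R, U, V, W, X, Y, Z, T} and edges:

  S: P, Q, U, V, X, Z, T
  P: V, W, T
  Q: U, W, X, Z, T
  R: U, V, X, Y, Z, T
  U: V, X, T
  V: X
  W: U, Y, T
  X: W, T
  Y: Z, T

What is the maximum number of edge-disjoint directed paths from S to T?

6

Assign every edge capacity 1; by Menger, the answer equals the max flow.
Path S→T (+1); total 1.
Path S→P→T (+1); total 2.
Path S→Q→T (+1); total 3.
Path S→U→T (+1); total 4.
Path S→X→T (+1); total 5.
Path S→V→X→W→T (+1); total 6.
No residual S→T path; max flow = 6.
Certifying cut of size 6: {S→P, S→Q, S→T, S→U, S→V, S→X}.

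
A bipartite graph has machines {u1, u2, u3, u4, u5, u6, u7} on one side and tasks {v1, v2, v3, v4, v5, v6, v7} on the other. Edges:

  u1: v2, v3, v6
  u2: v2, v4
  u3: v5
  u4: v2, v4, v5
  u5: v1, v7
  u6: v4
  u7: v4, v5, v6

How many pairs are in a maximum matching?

6

Unit-capacity flow: source→left, listed edges, right→sink; max matching = max flow.
Augmenting path u1→v2 (+1); matched 1.
Augmenting path u2→v4 (+1); matched 2.
Augmenting path u3→v5 (+1); matched 3.
Augmenting path u5→v1 (+1); matched 4.
Augmenting path u7→v6 (+1); matched 5.
Augmenting path u4→v2→u1→v3 (+1); matched 6.
No augmenting path remains; maximum matching = 6.
König certificate: {u1, u5, u7, v2, v4, v5} is a vertex cover of size 6 (every listed pair touches it), so no matching can be larger.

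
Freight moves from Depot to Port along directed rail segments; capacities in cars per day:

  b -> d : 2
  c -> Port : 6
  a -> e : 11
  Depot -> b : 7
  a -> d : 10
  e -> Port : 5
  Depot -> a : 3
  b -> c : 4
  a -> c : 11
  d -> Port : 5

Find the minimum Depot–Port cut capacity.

9

Augment Depot→a→c→Port: bottleneck 3, flow now 3.
Augment Depot→b→c→Port: bottleneck 3, flow now 6.
Augment Depot→b→d→Port: bottleneck 2, flow now 8.
Augment Depot→b→c→a→d→Port: bottleneck 1, flow now 9. (uses reverse residual edge)
No augmenting path remains; maximum flow = 9.
By max-flow min-cut, the minimum cut capacity equals the max flow.
In the residual graph, reachable from Depot: {Depot, b}.
Min-cut edges: Depot→a (3), b→c (4), b→d (2); capacity 3 + 4 + 2 = 9.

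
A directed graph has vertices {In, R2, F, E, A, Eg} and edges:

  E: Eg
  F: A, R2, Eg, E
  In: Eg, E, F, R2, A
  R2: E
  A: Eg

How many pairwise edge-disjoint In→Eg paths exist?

4

Assign every edge capacity 1; by Menger, the answer equals the max flow.
Path In→Eg (+1); total 1.
Path In→F→Eg (+1); total 2.
Path In→E→Eg (+1); total 3.
Path In→A→Eg (+1); total 4.
No residual In→Eg path; max flow = 4.
Certifying cut of size 4: {E→Eg, In→A, In→Eg, In→F}.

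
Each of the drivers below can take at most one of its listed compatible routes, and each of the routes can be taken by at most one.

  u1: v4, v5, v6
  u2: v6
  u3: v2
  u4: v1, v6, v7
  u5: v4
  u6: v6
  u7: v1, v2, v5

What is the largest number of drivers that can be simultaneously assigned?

6

Unit-capacity flow: source→left, listed edges, right→sink; max matching = max flow.
Augmenting path u1→v4 (+1); matched 1.
Augmenting path u2→v6 (+1); matched 2.
Augmenting path u3→v2 (+1); matched 3.
Augmenting path u4→v1 (+1); matched 4.
Augmenting path u7→v5 (+1); matched 5.
Augmenting path u5→v4→u1→v5→u7→v1→u4→v7 (+1); matched 6.
No augmenting path remains; maximum matching = 6.
König certificate: {u1, u3, u4, u5, u7, v6} is a vertex cover of size 6 (every listed pair touches it), so no matching can be larger.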